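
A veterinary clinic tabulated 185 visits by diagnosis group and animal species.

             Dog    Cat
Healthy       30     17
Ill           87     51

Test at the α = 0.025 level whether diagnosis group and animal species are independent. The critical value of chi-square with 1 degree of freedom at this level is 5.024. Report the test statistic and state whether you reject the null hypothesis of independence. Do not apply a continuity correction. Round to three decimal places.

0.009; fail to reject H₀

Row totals: 47, 138. Column totals: 117, 68. Grand total N = 185.
Expected counts (row total × column total / N):
  Healthy, Dog: 47×117/185 = 29.7243
  Healthy, Cat: 47×68/185 = 17.2757
  Ill, Dog: 138×117/185 = 87.2757
  Ill, Cat: 138×68/185 = 50.7243
Contributions (O − E)²/E:
  (30 − 29.7243)²/29.7243 = 0.0026
  (17 − 17.2757)²/17.2757 = 0.0044
  (87 − 87.2757)²/87.2757 = 0.0009
  (51 − 50.7243)²/50.7243 = 0.0015
χ² = 0.0026 + 0.0044 + 0.0009 + 0.0015 = 0.009
df = (2−1)(2−1) = 1. Since 0.009 < 5.024, fail to reject the null hypothesis of independence at α = 0.025.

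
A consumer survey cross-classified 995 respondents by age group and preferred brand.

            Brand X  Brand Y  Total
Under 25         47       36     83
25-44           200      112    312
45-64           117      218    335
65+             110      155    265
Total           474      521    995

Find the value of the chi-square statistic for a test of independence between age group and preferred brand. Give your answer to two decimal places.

Grand total N = 995.
Expected counts (row total × column total / N):
  Under 25, Brand X: 83×474/995 = 39.540
  Under 25, Brand Y: 83×521/995 = 43.460
  25-44, Brand X: 312×474/995 = 148.631
  25-44, Brand Y: 312×521/995 = 163.369
  45-64, Brand X: 335×474/995 = 159.588
  45-64, Brand Y: 335×521/995 = 175.412
  65+, Brand X: 265×474/995 = 126.241
  65+, Brand Y: 265×521/995 = 138.759
Contributions (O − E)²/E:
  (47 − 39.540)²/39.540 = 1.4075
  (36 − 43.460)²/43.460 = 1.2805
  (200 − 148.631)²/148.631 = 17.7539
  (112 − 163.369)²/163.369 = 16.1522
  (117 − 159.588)²/159.588 = 11.3651
  (218 − 175.412)²/175.412 = 10.3399
  (110 − 126.241)²/126.241 = 2.0894
  (155 − 138.759)²/138.759 = 1.9009
χ² = 1.4075 + 1.2805 + 17.7539 + 16.1522 + 11.3651 + 10.3399 + 2.0894 + 1.9009 = 62.29

62.29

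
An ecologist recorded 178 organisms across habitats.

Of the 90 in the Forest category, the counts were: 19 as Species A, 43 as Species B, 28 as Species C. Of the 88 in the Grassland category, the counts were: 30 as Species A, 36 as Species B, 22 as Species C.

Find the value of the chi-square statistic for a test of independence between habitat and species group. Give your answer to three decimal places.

3.788

Row totals: 90, 88. Column totals: 49, 79, 50. Grand total N = 178.
Expected counts (row total × column total / N):
  Forest, Species A: 90×49/178 = 24.7753
  Forest, Species B: 90×79/178 = 39.9438
  Forest, Species C: 90×50/178 = 25.2809
  Grassland, Species A: 88×49/178 = 24.2247
  Grassland, Species B: 88×79/178 = 39.0562
  Grassland, Species C: 88×50/178 = 24.7191
Contributions (O − E)²/E:
  (19 − 24.7753)²/24.7753 = 1.3463
  (43 − 39.9438)²/39.9438 = 0.2338
  (28 − 25.2809)²/25.2809 = 0.2925
  (30 − 24.2247)²/24.2247 = 1.3769
  (36 − 39.0562)²/39.0562 = 0.2392
  (22 − 24.7191)²/24.7191 = 0.2991
χ² = 1.3463 + 0.2338 + 0.2925 + 1.3769 + 0.2392 + 0.2991 = 3.788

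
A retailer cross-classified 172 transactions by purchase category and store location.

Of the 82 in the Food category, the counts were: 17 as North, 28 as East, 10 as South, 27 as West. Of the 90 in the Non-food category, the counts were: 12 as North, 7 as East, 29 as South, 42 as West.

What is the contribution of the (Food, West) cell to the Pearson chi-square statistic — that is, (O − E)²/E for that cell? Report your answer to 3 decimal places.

Row total (Food) = 82; column total (West) = 69; N = 172.
Expected count E = 82 × 69 / 172 = 32.8953.
Contribution = (O − E)²/E = (27 − 32.8953)² / 32.8953 = 1.057.

1.057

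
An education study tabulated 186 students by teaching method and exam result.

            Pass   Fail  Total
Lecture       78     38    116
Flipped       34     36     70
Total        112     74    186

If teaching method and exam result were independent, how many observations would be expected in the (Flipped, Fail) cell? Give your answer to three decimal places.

Row total (Flipped) = 70; column total (Fail) = 74; grand total N = 186.
Expected count = (row total × column total) / N = 70 × 74 / 186 = 27.849.

27.849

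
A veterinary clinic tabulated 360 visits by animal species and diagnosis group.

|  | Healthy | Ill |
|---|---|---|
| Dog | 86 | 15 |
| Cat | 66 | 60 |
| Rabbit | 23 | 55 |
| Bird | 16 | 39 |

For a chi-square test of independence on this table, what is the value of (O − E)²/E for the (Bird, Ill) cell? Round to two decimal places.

6.73

Row total (Bird) = 55; column total (Ill) = 169; N = 360.
Expected count E = 55 × 169 / 360 = 25.819.
Contribution = (O − E)²/E = (39 − 25.819)² / 25.819 = 6.73.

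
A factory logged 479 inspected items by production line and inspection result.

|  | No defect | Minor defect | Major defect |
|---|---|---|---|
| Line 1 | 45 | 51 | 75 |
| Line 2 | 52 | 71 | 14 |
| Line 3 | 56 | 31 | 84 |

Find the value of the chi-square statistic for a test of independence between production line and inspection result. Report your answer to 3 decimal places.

Row totals: 171, 137, 171. Column totals: 153, 153, 173. Grand total N = 479.
Expected counts (row total × column total / N):
  Line 1, No defect: 171×153/479 = 54.6200
  Line 1, Minor defect: 171×153/479 = 54.6200
  Line 1, Major defect: 171×173/479 = 61.7599
  Line 2, No defect: 137×153/479 = 43.7599
  Line 2, Minor defect: 137×153/479 = 43.7599
  Line 2, Major defect: 137×173/479 = 49.4802
  Line 3, No defect: 171×153/479 = 54.6200
  Line 3, Minor defect: 171×153/479 = 54.6200
  Line 3, Major defect: 171×173/479 = 61.7599
Contributions (O − E)²/E:
  (45 − 54.6200)²/54.6200 = 1.6943
  (51 − 54.6200)²/54.6200 = 0.2399
  (75 − 61.7599)²/61.7599 = 2.8384
  (52 − 43.7599)²/43.7599 = 1.5516
  (71 − 43.7599)²/43.7599 = 16.9567
  (14 − 49.4802)²/49.4802 = 25.4414
  (56 − 54.6200)²/54.6200 = 0.0349
  (31 − 54.6200)²/54.6200 = 10.2143
  (84 − 61.7599)²/61.7599 = 8.0088
χ² = 1.6943 + 0.2399 + 2.8384 + 1.5516 + 16.9567 + 25.4414 + 0.0349 + 10.2143 + 8.0088 = 66.980

66.980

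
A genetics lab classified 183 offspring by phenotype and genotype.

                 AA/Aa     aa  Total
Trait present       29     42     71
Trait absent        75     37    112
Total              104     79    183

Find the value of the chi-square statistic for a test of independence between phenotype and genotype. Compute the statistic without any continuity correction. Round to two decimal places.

12.08

Grand total N = 183.
Expected counts (row total × column total / N):
  Trait present, AA/Aa: 71×104/183 = 40.350
  Trait present, aa: 71×79/183 = 30.650
  Trait absent, AA/Aa: 112×104/183 = 63.650
  Trait absent, aa: 112×79/183 = 48.350
Contributions (O − E)²/E:
  (29 − 40.350)²/40.350 = 3.1926
  (42 − 30.650)²/30.650 = 4.2030
  (75 − 63.650)²/63.650 = 2.0239
  (37 − 48.350)²/48.350 = 2.6644
χ² = 3.1926 + 4.2030 + 2.0239 + 2.6644 = 12.08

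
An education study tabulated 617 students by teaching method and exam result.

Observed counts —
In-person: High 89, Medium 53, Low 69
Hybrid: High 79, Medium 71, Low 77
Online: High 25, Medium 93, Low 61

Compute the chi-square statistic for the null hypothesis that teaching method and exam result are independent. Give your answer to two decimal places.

47.52

Row totals: 211, 227, 179. Column totals: 193, 217, 207. Grand total N = 617.
Expected counts (row total × column total / N):
  In-person, High: 211×193/617 = 66.002
  In-person, Medium: 211×217/617 = 74.209
  In-person, Low: 211×207/617 = 70.789
  Hybrid, High: 227×193/617 = 71.006
  Hybrid, Medium: 227×217/617 = 79.836
  Hybrid, Low: 227×207/617 = 76.157
  Online, High: 179×193/617 = 55.992
  Online, Medium: 179×217/617 = 62.955
  Online, Low: 179×207/617 = 60.053
Contributions (O − E)²/E:
  (89 − 66.002)²/66.002 = 8.0135
  (53 − 74.209)²/74.209 = 6.0616
  (69 − 70.789)²/70.789 = 0.0452
  (79 − 71.006)²/71.006 = 0.9000
  (71 − 79.836)²/79.836 = 0.9779
  (77 − 76.157)²/76.157 = 0.0093
  (25 − 55.992)²/55.992 = 17.1543
  (93 − 62.955)²/62.955 = 14.3388
  (61 − 60.053)²/60.053 = 0.0149
χ² = 8.0135 + 6.0616 + 0.0452 + 0.9000 + 0.9779 + 0.0093 + 17.1543 + 14.3388 + 0.0149 = 47.52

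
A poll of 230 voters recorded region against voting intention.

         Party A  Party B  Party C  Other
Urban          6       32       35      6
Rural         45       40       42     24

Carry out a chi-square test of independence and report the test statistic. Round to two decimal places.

Row totals: 79, 151. Column totals: 51, 72, 77, 30. Grand total N = 230.
Expected counts (row total × column total / N):
  Urban, Party A: 79×51/230 = 17.517
  Urban, Party B: 79×72/230 = 24.730
  Urban, Party C: 79×77/230 = 26.448
  Urban, Other: 79×30/230 = 10.304
  Rural, Party A: 151×51/230 = 33.483
  Rural, Party B: 151×72/230 = 47.270
  Rural, Party C: 151×77/230 = 50.552
  Rural, Other: 151×30/230 = 19.696
Contributions (O − E)²/E:
  (6 − 17.517)²/17.517 = 7.5721
  (32 − 24.730)²/24.730 = 2.1372
  (35 − 26.448)²/26.448 = 2.7653
  (6 − 10.304)²/10.304 = 1.7978
  (45 − 33.483)²/33.483 = 3.9615
  (40 − 47.270)²/47.270 = 1.1181
  (42 − 50.552)²/50.552 = 1.4468
  (24 − 19.696)²/19.696 = 0.9405
χ² = 7.5721 + 2.1372 + 2.7653 + 1.7978 + 3.9615 + 1.1181 + 1.4468 + 0.9405 = 21.74

21.74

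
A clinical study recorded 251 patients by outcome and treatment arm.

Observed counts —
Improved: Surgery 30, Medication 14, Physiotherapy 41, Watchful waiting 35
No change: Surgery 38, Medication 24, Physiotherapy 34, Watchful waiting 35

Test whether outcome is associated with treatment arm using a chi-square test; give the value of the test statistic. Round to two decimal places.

3.75

Row totals: 120, 131. Column totals: 68, 38, 75, 70. Grand total N = 251.
Expected counts (row total × column total / N):
  Improved, Surgery: 120×68/251 = 32.510
  Improved, Medication: 120×38/251 = 18.167
  Improved, Physiotherapy: 120×75/251 = 35.857
  Improved, Watchful waiting: 120×70/251 = 33.466
  No change, Surgery: 131×68/251 = 35.490
  No change, Medication: 131×38/251 = 19.833
  No change, Physiotherapy: 131×75/251 = 39.143
  No change, Watchful waiting: 131×70/251 = 36.534
Contributions (O − E)²/E:
  (30 − 32.510)²/32.510 = 0.1938
  (14 − 18.167)²/18.167 = 0.9558
  (41 − 35.857)²/35.857 = 0.7377
  (35 − 33.466)²/33.466 = 0.0703
  (38 − 35.490)²/35.490 = 0.1775
  (24 − 19.833)²/19.833 = 0.8755
  (34 − 39.143)²/39.143 = 0.6757
  (35 − 36.534)²/36.534 = 0.0644
χ² = 0.1938 + 0.9558 + 0.7377 + 0.0703 + 0.1775 + 0.8755 + 0.6757 + 0.0644 = 3.75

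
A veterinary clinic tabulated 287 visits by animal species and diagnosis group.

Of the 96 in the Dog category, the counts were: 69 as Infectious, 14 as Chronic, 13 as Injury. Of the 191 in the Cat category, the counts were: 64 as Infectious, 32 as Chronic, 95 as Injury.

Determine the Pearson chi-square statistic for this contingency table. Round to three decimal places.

Row totals: 96, 191. Column totals: 133, 46, 108. Grand total N = 287.
Expected counts (row total × column total / N):
  Dog, Infectious: 96×133/287 = 44.4878
  Dog, Chronic: 96×46/287 = 15.3868
  Dog, Injury: 96×108/287 = 36.1254
  Cat, Infectious: 191×133/287 = 88.5122
  Cat, Chronic: 191×46/287 = 30.6132
  Cat, Injury: 191×108/287 = 71.8746
Contributions (O − E)²/E:
  (69 − 44.4878)²/44.4878 = 13.5059
  (14 − 15.3868)²/15.3868 = 0.1250
  (13 − 36.1254)²/36.1254 = 14.8035
  (64 − 88.5122)²/88.5122 = 6.7883
  (32 − 30.6132)²/30.6132 = 0.0628
  (95 − 71.8746)²/71.8746 = 7.4405
χ² = 13.5059 + 0.1250 + 14.8035 + 6.7883 + 0.0628 + 7.4405 = 42.726

42.726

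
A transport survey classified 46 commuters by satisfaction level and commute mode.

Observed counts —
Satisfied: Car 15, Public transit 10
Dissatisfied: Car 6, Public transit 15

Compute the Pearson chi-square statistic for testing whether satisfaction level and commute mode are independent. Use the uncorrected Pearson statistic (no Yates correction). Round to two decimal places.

4.54

Row totals: 25, 21. Column totals: 21, 25. Grand total N = 46.
Expected counts (row total × column total / N):
  Satisfied, Car: 25×21/46 = 11.413
  Satisfied, Public transit: 25×25/46 = 13.587
  Dissatisfied, Car: 21×21/46 = 9.587
  Dissatisfied, Public transit: 21×25/46 = 11.413
Contributions (O − E)²/E:
  (15 − 11.413)²/11.413 = 1.1274
  (10 − 13.587)²/13.587 = 0.9470
  (6 − 9.587)²/9.587 = 1.3421
  (15 − 11.413)²/11.413 = 1.1274
χ² = 1.1274 + 0.9470 + 1.3421 + 1.1274 = 4.54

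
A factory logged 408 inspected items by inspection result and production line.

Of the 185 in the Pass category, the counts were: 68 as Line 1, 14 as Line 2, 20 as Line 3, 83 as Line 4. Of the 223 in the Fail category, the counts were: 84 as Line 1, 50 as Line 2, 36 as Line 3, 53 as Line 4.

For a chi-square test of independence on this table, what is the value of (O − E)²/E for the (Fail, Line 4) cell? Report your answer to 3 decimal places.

6.123

Row total (Fail) = 223; column total (Line 4) = 136; N = 408.
Expected count E = 223 × 136 / 408 = 74.3333.
Contribution = (O − E)²/E = (53 − 74.3333)² / 74.3333 = 6.123.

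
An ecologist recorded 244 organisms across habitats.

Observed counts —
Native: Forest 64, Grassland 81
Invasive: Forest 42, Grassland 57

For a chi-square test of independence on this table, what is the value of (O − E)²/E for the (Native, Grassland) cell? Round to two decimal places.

0.01

Row total (Native) = 145; column total (Grassland) = 138; N = 244.
Expected count E = 145 × 138 / 244 = 82.008.
Contribution = (O − E)²/E = (81 − 82.008)² / 82.008 = 0.01.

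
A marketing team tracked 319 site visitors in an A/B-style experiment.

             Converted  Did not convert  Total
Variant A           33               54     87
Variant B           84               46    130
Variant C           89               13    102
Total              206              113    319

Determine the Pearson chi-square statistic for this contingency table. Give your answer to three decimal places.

49.935

Grand total N = 319.
Expected counts (row total × column total / N):
  Variant A, Converted: 87×206/319 = 56.1818
  Variant A, Did not convert: 87×113/319 = 30.8182
  Variant B, Converted: 130×206/319 = 83.9498
  Variant B, Did not convert: 130×113/319 = 46.0502
  Variant C, Converted: 102×206/319 = 65.8683
  Variant C, Did not convert: 102×113/319 = 36.1317
Contributions (O − E)²/E:
  (33 − 56.1818)²/56.1818 = 9.5653
  (54 − 30.8182)²/30.8182 = 17.4376
  (84 − 83.9498)²/83.9498 = 0.0000
  (46 − 46.0502)²/46.0502 = 0.0001
  (89 − 65.8683)²/65.8683 = 8.1234
  (13 − 36.1317)²/36.1317 = 14.8090
χ² = 9.5653 + 17.4376 + 0.0000 + 0.0001 + 8.1234 + 14.8090 = 49.935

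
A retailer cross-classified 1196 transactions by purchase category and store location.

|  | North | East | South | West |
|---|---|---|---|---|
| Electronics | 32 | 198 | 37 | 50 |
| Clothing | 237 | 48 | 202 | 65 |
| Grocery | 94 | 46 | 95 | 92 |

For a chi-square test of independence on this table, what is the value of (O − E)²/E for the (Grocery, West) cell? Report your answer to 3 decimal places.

22.147

Row total (Grocery) = 327; column total (West) = 207; N = 1196.
Expected count E = 327 × 207 / 1196 = 56.59615.
Contribution = (O − E)²/E = (92 − 56.59615)² / 56.59615 = 22.147.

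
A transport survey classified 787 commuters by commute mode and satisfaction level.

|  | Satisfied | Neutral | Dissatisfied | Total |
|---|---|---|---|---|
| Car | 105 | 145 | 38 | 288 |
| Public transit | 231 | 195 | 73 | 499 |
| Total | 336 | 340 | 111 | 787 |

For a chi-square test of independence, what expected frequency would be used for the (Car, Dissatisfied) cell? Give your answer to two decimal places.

Row total (Car) = 288; column total (Dissatisfied) = 111; grand total N = 787.
Expected count = (row total × column total) / N = 288 × 111 / 787 = 40.62.

40.62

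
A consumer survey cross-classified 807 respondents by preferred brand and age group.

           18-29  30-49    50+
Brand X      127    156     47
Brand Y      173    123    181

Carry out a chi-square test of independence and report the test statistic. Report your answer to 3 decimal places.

Row totals: 330, 477. Column totals: 300, 279, 228. Grand total N = 807.
Expected counts (row total × column total / N):
  Brand X, 18-29: 330×300/807 = 122.6766
  Brand X, 30-49: 330×279/807 = 114.0892
  Brand X, 50+: 330×228/807 = 93.2342
  Brand Y, 18-29: 477×300/807 = 177.3234
  Brand Y, 30-49: 477×279/807 = 164.9108
  Brand Y, 50+: 477×228/807 = 134.7658
Contributions (O − E)²/E:
  (127 − 122.6766)²/122.6766 = 0.1524
  (156 − 114.0892)²/114.0892 = 15.3960
  (47 − 93.2342)²/93.2342 = 22.9272
  (173 − 177.3234)²/177.3234 = 0.1054
  (123 − 164.9108)²/164.9108 = 10.6513
  (181 − 134.7658)²/134.7658 = 15.8616
χ² = 0.1524 + 15.3960 + 22.9272 + 0.1054 + 10.6513 + 15.8616 = 65.094

65.094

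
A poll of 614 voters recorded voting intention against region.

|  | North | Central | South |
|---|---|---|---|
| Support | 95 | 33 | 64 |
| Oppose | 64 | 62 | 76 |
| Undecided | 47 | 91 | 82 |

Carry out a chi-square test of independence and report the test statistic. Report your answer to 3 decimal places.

44.885

Row totals: 192, 202, 220. Column totals: 206, 186, 222. Grand total N = 614.
Expected counts (row total × column total / N):
  Support, North: 192×206/614 = 64.4169
  Support, Central: 192×186/614 = 58.1629
  Support, South: 192×222/614 = 69.4202
  Oppose, North: 202×206/614 = 67.7720
  Oppose, Central: 202×186/614 = 61.1922
  Oppose, South: 202×222/614 = 73.0358
  Undecided, North: 220×206/614 = 73.8111
  Undecided, Central: 220×186/614 = 66.6450
  Undecided, South: 220×222/614 = 79.5440
Contributions (O − E)²/E:
  (95 − 64.4169)²/64.4169 = 14.5199
  (33 − 58.1629)²/58.1629 = 10.8862
  (64 − 69.4202)²/69.4202 = 0.4232
  (64 − 67.7720)²/67.7720 = 0.2099
  (62 − 61.1922)²/61.1922 = 0.0107
  (76 − 73.0358)²/73.0358 = 0.1203
  (47 − 73.8111)²/73.8111 = 9.7388
  (91 − 66.6450)²/66.6450 = 8.9004
  (82 − 79.5440)²/79.5440 = 0.0758
χ² = 14.5199 + 10.8862 + 0.4232 + 0.2099 + 0.0107 + 0.1203 + 9.7388 + 8.9004 + 0.0758 = 44.885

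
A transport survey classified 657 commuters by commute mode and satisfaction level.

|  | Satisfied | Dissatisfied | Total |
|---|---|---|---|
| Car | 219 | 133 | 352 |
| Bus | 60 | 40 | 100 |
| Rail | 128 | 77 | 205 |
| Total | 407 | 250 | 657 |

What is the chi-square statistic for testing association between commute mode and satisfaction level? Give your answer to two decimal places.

Grand total N = 657.
Expected counts (row total × column total / N):
  Car, Satisfied: 352×407/657 = 218.058
  Car, Dissatisfied: 352×250/657 = 133.942
  Bus, Satisfied: 100×407/657 = 61.948
  Bus, Dissatisfied: 100×250/657 = 38.052
  Rail, Satisfied: 205×407/657 = 126.994
  Rail, Dissatisfied: 205×250/657 = 78.006
Contributions (O − E)²/E:
  (219 − 218.058)²/218.058 = 0.0041
  (133 − 133.942)²/133.942 = 0.0066
  (60 − 61.948)²/61.948 = 0.0613
  (40 − 38.052)²/38.052 = 0.0997
  (128 − 126.994)²/126.994 = 0.0080
  (77 − 78.006)²/78.006 = 0.0130
χ² = 0.0041 + 0.0066 + 0.0613 + 0.0997 + 0.0080 + 0.0130 = 0.19

0.19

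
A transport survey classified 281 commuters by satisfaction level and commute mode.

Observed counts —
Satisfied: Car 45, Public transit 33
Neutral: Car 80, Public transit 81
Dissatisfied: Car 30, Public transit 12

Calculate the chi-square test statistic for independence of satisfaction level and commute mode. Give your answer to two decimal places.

6.64

Row totals: 78, 161, 42. Column totals: 155, 126. Grand total N = 281.
Expected counts (row total × column total / N):
  Satisfied, Car: 78×155/281 = 43.0249
  Satisfied, Public transit: 78×126/281 = 34.9751
  Neutral, Car: 161×155/281 = 88.8078
  Neutral, Public transit: 161×126/281 = 72.1922
  Dissatisfied, Car: 42×155/281 = 23.1673
  Dissatisfied, Public transit: 42×126/281 = 18.8327
Contributions (O − E)²/E:
  (45 − 43.0249)²/43.0249 = 0.0907
  (33 − 34.9751)²/34.9751 = 0.1115
  (80 − 88.8078)²/88.8078 = 0.8735
  (81 − 72.1922)²/72.1922 = 1.0746
  (30 − 23.1673)²/23.1673 = 2.0152
  (12 − 18.8327)²/18.8327 = 2.4790
χ² = 0.0907 + 0.1115 + 0.8735 + 1.0746 + 2.0152 + 2.4790 = 6.64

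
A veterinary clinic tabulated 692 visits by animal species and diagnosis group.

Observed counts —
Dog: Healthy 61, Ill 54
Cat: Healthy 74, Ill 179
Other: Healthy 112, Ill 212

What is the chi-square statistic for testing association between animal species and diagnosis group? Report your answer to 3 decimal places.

Row totals: 115, 253, 324. Column totals: 247, 445. Grand total N = 692.
Expected counts (row total × column total / N):
  Dog, Healthy: 115×247/692 = 41.0477
  Dog, Ill: 115×445/692 = 73.9523
  Cat, Healthy: 253×247/692 = 90.3049
  Cat, Ill: 253×445/692 = 162.6951
  Other, Healthy: 324×247/692 = 115.6474
  Other, Ill: 324×445/692 = 208.3526
Contributions (O − E)²/E:
  (61 − 41.0477)²/41.0477 = 9.6983
  (54 − 73.9523)²/73.9523 = 5.3831
  (74 − 90.3049)²/90.3049 = 2.9439
  (179 − 162.6951)²/162.6951 = 1.6340
  (112 − 115.6474)²/115.6474 = 0.1150
  (212 − 208.3526)²/208.3526 = 0.0639
χ² = 9.6983 + 5.3831 + 2.9439 + 1.6340 + 0.1150 + 0.0639 = 19.838

19.838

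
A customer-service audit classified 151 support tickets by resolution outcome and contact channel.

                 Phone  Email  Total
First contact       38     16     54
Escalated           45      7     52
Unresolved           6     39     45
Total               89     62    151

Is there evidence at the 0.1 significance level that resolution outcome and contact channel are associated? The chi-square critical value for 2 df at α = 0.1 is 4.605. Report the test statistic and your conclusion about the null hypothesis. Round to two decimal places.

Grand total N = 151.
Expected counts (row total × column total / N):
  First contact, Phone: 54×89/151 = 31.828
  First contact, Email: 54×62/151 = 22.172
  Escalated, Phone: 52×89/151 = 30.649
  Escalated, Email: 52×62/151 = 21.351
  Unresolved, Phone: 45×89/151 = 26.523
  Unresolved, Email: 45×62/151 = 18.477
Contributions (O − E)²/E:
  (38 − 31.828)²/31.828 = 1.1969
  (16 − 22.172)²/22.172 = 1.7181
  (45 − 30.649)²/30.649 = 6.7197
  (7 − 21.351)²/21.351 = 9.6460
  (6 − 26.523)²/26.523 = 15.8803
  (39 − 18.477)²/18.477 = 22.7956
χ² = 1.1969 + 1.7181 + 6.7197 + 9.6460 + 15.8803 + 22.7956 = 57.96
df = (3−1)(2−1) = 2. Since 57.96 > 4.605, reject the null hypothesis of independence at α = 0.1.

57.96; reject H₀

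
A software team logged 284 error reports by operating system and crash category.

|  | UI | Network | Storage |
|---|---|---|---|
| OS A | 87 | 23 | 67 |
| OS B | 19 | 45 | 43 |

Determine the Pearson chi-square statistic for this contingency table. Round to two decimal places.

Row totals: 177, 107. Column totals: 106, 68, 110. Grand total N = 284.
Expected counts (row total × column total / N):
  OS A, UI: 177×106/284 = 66.063
  OS A, Network: 177×68/284 = 42.380
  OS A, Storage: 177×110/284 = 68.556
  OS B, UI: 107×106/284 = 39.937
  OS B, Network: 107×68/284 = 25.620
  OS B, Storage: 107×110/284 = 41.444
Contributions (O − E)²/E:
  (87 − 66.063)²/66.063 = 6.6355
  (23 − 42.380)²/42.380 = 8.8623
  (67 − 68.556)²/68.556 = 0.0353
  (19 − 39.937)²/39.937 = 10.9762
  (45 − 25.620)²/25.620 = 14.6598
  (43 − 41.444)²/41.444 = 0.0584
χ² = 6.6355 + 8.8623 + 0.0353 + 10.9762 + 14.6598 + 0.0584 = 41.23

41.23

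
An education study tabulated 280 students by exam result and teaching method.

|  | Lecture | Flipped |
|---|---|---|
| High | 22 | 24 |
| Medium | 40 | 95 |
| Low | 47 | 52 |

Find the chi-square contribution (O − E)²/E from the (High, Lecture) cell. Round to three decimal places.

0.935

Row total (High) = 46; column total (Lecture) = 109; N = 280.
Expected count E = 46 × 109 / 280 = 17.9071.
Contribution = (O − E)²/E = (22 − 17.9071)² / 17.9071 = 0.935.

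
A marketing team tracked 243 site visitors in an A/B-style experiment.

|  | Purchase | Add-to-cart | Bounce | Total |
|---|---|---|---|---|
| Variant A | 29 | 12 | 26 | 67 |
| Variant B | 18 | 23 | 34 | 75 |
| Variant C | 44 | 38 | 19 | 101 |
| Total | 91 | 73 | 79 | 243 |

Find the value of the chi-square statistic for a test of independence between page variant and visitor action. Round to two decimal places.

20.90

Grand total N = 243.
Expected counts (row total × column total / N):
  Variant A, Purchase: 67×91/243 = 25.091
  Variant A, Add-to-cart: 67×73/243 = 20.128
  Variant A, Bounce: 67×79/243 = 21.782
  Variant B, Purchase: 75×91/243 = 28.086
  Variant B, Add-to-cart: 75×73/243 = 22.531
  Variant B, Bounce: 75×79/243 = 24.383
  Variant C, Purchase: 101×91/243 = 37.823
  Variant C, Add-to-cart: 101×73/243 = 30.342
  Variant C, Bounce: 101×79/243 = 32.835
Contributions (O − E)²/E:
  (29 − 25.091)²/25.091 = 0.6090
  (12 − 20.128)²/20.128 = 3.2822
  (26 − 21.782)²/21.782 = 0.8168
  (18 − 28.086)²/28.086 = 3.6220
  (23 − 22.531)²/22.531 = 0.0098
  (34 − 24.383)²/24.383 = 3.7931
  (44 − 37.823)²/37.823 = 1.0088
  (38 − 30.342)²/30.342 = 1.9328
  (19 − 32.835)²/32.835 = 5.8294
χ² = 0.6090 + 3.2822 + 0.8168 + 3.6220 + 0.0098 + 3.7931 + 1.0088 + 1.9328 + 5.8294 = 20.90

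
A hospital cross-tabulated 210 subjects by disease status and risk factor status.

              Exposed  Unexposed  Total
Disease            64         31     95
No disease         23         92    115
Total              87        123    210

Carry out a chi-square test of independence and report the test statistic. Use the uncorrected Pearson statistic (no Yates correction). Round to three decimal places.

Grand total N = 210.
Expected counts (row total × column total / N):
  Disease, Exposed: 95×87/210 = 39.35714
  Disease, Unexposed: 95×123/210 = 55.64286
  No disease, Exposed: 115×87/210 = 47.64286
  No disease, Unexposed: 115×123/210 = 67.35714
Contributions (O − E)²/E:
  (64 − 39.35714)²/39.35714 = 15.4297
  (31 − 55.64286)²/55.64286 = 10.9137
  (23 − 47.64286)²/47.64286 = 12.7463
  (92 − 67.35714)²/67.35714 = 9.0157
χ² = 15.4297 + 10.9137 + 12.7463 + 9.0157 = 48.105

48.105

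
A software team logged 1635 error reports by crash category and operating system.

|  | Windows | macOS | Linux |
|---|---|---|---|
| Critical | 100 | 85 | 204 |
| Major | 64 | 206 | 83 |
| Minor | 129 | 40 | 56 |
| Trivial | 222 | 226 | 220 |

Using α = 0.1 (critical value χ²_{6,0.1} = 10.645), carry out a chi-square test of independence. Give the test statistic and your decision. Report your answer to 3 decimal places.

223.448; reject H₀

Row totals: 389, 353, 225, 668. Column totals: 515, 557, 563. Grand total N = 1635.
Expected counts (row total × column total / N):
  Critical, Windows: 389×515/1635 = 122.5291
  Critical, macOS: 389×557/1635 = 132.5217
  Critical, Linux: 389×563/1635 = 133.9492
  Major, Windows: 353×515/1635 = 111.1896
  Major, macOS: 353×557/1635 = 120.2575
  Major, Linux: 353×563/1635 = 121.5529
  Minor, Windows: 225×515/1635 = 70.8716
  Minor, macOS: 225×557/1635 = 76.6514
  Minor, Linux: 225×563/1635 = 77.4771
  Trivial, Windows: 668×515/1635 = 210.4098
  Trivial, macOS: 668×557/1635 = 227.5694
  Trivial, Linux: 668×563/1635 = 230.0208
Contributions (O − E)²/E:
  (100 − 122.5291)²/122.5291 = 4.1424
  (85 − 132.5217)²/132.5217 = 17.0411
  (204 − 133.9492)²/133.9492 = 36.6341
  (64 − 111.1896)²/111.1896 = 20.0276
  (206 − 120.2575)²/120.2575 = 61.1336
  (83 − 121.5529)²/121.5529 = 12.2278
  (129 − 70.8716)²/70.8716 = 47.6765
  (40 − 76.6514)²/76.6514 = 17.5251
  (56 − 77.4771)²/77.4771 = 5.9536
  (222 − 210.4098)²/210.4098 = 0.6384
  (226 − 227.5694)²/227.5694 = 0.0108
  (220 − 230.0208)²/230.0208 = 0.4366
χ² = 4.1424 + 17.0411 + 36.6341 + 20.0276 + 61.1336 + 12.2278 + 47.6765 + 17.5251 + 5.9536 + 0.6384 + 0.0108 + 0.4366 = 223.448
df = (4−1)(3−1) = 6. Since 223.448 > 10.645, reject the null hypothesis of independence at α = 0.1.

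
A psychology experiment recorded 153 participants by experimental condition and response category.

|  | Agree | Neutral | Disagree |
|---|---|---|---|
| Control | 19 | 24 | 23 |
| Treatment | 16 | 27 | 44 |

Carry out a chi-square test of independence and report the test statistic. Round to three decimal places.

Row totals: 66, 87. Column totals: 35, 51, 67. Grand total N = 153.
Expected counts (row total × column total / N):
  Control, Agree: 66×35/153 = 15.0980
  Control, Neutral: 66×51/153 = 22.0000
  Control, Disagree: 66×67/153 = 28.9020
  Treatment, Agree: 87×35/153 = 19.9020
  Treatment, Neutral: 87×51/153 = 29.0000
  Treatment, Disagree: 87×67/153 = 38.0980
Contributions (O − E)²/E:
  (19 − 15.0980)²/15.0980 = 1.0085
  (24 − 22.0000)²/22.0000 = 0.1818
  (23 − 28.9020)²/28.9020 = 1.2052
  (16 − 19.9020)²/19.9020 = 0.7650
  (27 − 29.0000)²/29.0000 = 0.1379
  (44 − 38.0980)²/38.0980 = 0.9143
χ² = 1.0085 + 0.1818 + 1.2052 + 0.7650 + 0.1379 + 0.9143 = 4.213

4.213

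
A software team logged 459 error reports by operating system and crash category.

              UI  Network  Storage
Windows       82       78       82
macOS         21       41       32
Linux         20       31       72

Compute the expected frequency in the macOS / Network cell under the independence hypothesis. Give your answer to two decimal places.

30.72

Row total (macOS) = 94; column total (Network) = 150; grand total N = 459.
Expected count = (row total × column total) / N = 94 × 150 / 459 = 30.72.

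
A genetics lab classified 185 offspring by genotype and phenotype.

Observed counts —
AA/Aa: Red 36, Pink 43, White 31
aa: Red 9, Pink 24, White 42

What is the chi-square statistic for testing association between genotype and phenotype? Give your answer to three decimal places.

17.241

Row totals: 110, 75. Column totals: 45, 67, 73. Grand total N = 185.
Expected counts (row total × column total / N):
  AA/Aa, Red: 110×45/185 = 26.7568
  AA/Aa, Pink: 110×67/185 = 39.8378
  AA/Aa, White: 110×73/185 = 43.4054
  aa, Red: 75×45/185 = 18.2432
  aa, Pink: 75×67/185 = 27.1622
  aa, White: 75×73/185 = 29.5946
Contributions (O − E)²/E:
  (36 − 26.7568)²/26.7568 = 3.1931
  (43 − 39.8378)²/39.8378 = 0.2510
  (31 − 43.4054)²/43.4054 = 3.5455
  (9 − 18.2432)²/18.2432 = 4.6832
  (24 − 27.1622)²/27.1622 = 0.3681
  (42 − 29.5946)²/29.5946 = 5.2001
χ² = 3.1931 + 0.2510 + 3.5455 + 4.6832 + 0.3681 + 5.2001 = 17.241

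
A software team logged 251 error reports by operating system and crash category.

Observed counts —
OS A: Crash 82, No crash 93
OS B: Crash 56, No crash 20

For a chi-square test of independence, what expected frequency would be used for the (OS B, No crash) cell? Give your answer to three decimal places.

34.215

Row total (OS B) = 76; column total (No crash) = 113; grand total N = 251.
Expected count = (row total × column total) / N = 76 × 113 / 251 = 34.215.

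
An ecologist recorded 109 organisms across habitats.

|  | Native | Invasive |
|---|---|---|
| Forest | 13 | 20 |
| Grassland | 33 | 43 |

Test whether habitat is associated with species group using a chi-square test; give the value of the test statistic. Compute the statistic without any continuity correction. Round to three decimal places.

0.153

Row totals: 33, 76. Column totals: 46, 63. Grand total N = 109.
Expected counts (row total × column total / N):
  Forest, Native: 33×46/109 = 13.9266
  Forest, Invasive: 33×63/109 = 19.0734
  Grassland, Native: 76×46/109 = 32.0734
  Grassland, Invasive: 76×63/109 = 43.9266
Contributions (O − E)²/E:
  (13 − 13.9266)²/13.9266 = 0.0617
  (20 − 19.0734)²/19.0734 = 0.0450
  (33 − 32.0734)²/32.0734 = 0.0268
  (43 − 43.9266)²/43.9266 = 0.0195
χ² = 0.0617 + 0.0450 + 0.0268 + 0.0195 = 0.153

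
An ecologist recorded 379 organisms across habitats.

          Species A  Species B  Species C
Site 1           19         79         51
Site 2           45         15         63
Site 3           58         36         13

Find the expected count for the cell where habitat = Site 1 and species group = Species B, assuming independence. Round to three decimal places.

Row total (Site 1) = 149; column total (Species B) = 130; grand total N = 379.
Expected count = (row total × column total) / N = 149 × 130 / 379 = 51.108.

51.108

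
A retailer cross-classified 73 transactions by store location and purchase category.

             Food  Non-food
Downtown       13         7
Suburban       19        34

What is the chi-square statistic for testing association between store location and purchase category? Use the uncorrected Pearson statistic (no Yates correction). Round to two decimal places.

5.01

Row totals: 20, 53. Column totals: 32, 41. Grand total N = 73.
Expected counts (row total × column total / N):
  Downtown, Food: 20×32/73 = 8.767
  Downtown, Non-food: 20×41/73 = 11.233
  Suburban, Food: 53×32/73 = 23.233
  Suburban, Non-food: 53×41/73 = 29.767
Contributions (O − E)²/E:
  (13 − 8.767)²/8.767 = 2.0438
  (7 − 11.233)²/11.233 = 1.5951
  (19 − 23.233)²/23.233 = 0.7712
  (34 − 29.767)²/29.767 = 0.6020
χ² = 2.0438 + 1.5951 + 0.7712 + 0.6020 = 5.01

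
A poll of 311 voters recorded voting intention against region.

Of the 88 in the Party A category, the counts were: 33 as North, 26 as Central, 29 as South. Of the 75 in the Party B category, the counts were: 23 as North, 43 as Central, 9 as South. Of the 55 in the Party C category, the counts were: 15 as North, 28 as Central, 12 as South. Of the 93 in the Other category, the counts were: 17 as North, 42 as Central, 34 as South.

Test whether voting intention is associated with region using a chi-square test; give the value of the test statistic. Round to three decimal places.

24.876

Row totals: 88, 75, 55, 93. Column totals: 88, 139, 84. Grand total N = 311.
Expected counts (row total × column total / N):
  Party A, North: 88×88/311 = 24.9003
  Party A, Central: 88×139/311 = 39.3312
  Party A, South: 88×84/311 = 23.7685
  Party B, North: 75×88/311 = 21.2219
  Party B, Central: 75×139/311 = 33.5209
  Party B, South: 75×84/311 = 20.2572
  Party C, North: 55×88/311 = 15.5627
  Party C, Central: 55×139/311 = 24.5820
  Party C, South: 55×84/311 = 14.8553
  Other, North: 93×88/311 = 26.3151
  Other, Central: 93×139/311 = 41.5659
  Other, South: 93×84/311 = 25.1190
Contributions (O − E)²/E:
  (33 − 24.9003)²/24.9003 = 2.6347
  (26 − 39.3312)²/39.3312 = 4.5186
  (29 − 23.7685)²/23.7685 = 1.1515
  (23 − 21.2219)²/21.2219 = 0.1490
  (43 − 33.5209)²/33.5209 = 2.6805
  (9 − 20.2572)²/20.2572 = 6.2558
  (15 − 15.5627)²/15.5627 = 0.0203
  (28 − 24.5820)²/24.5820 = 0.4753
  (12 − 14.8553)²/14.8553 = 0.5488
  (17 − 26.3151)²/26.3151 = 3.2974
  (42 − 41.5659)²/41.5659 = 0.0045
  (34 − 25.1190)²/25.1190 = 3.1399
χ² = 2.6347 + 4.5186 + 1.1515 + 0.1490 + 2.6805 + 6.2558 + 0.0203 + 0.4753 + 0.5488 + 3.2974 + 0.0045 + 3.1399 = 24.876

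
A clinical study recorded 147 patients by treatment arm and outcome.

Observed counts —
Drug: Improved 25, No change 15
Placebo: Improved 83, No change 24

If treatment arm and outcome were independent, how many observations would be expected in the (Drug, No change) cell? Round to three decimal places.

Row total (Drug) = 40; column total (No change) = 39; grand total N = 147.
Expected count = (row total × column total) / N = 40 × 39 / 147 = 10.612.

10.612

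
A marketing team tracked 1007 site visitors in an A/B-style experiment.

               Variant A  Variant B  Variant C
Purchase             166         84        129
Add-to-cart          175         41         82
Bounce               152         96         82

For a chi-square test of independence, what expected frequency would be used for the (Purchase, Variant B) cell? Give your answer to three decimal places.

Row total (Purchase) = 379; column total (Variant B) = 221; grand total N = 1007.
Expected count = (row total × column total) / N = 379 × 221 / 1007 = 83.177.

83.177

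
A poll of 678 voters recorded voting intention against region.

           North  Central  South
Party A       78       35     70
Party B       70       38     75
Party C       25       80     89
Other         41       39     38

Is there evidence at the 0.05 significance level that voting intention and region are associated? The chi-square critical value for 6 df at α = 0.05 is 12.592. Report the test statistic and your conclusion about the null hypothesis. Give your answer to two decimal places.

Row totals: 183, 183, 194, 118. Column totals: 214, 192, 272. Grand total N = 678.
Expected counts (row total × column total / N):
  Party A, North: 183×214/678 = 57.761
  Party A, Central: 183×192/678 = 51.823
  Party A, South: 183×272/678 = 73.416
  Party B, North: 183×214/678 = 57.761
  Party B, Central: 183×192/678 = 51.823
  Party B, South: 183×272/678 = 73.416
  Party C, North: 194×214/678 = 61.233
  Party C, Central: 194×192/678 = 54.938
  Party C, South: 194×272/678 = 77.829
  Other, North: 118×214/678 = 37.245
  Other, Central: 118×192/678 = 33.416
  Other, South: 118×272/678 = 47.339
Contributions (O − E)²/E:
  (78 − 57.761)²/57.761 = 7.0916
  (35 − 51.823)²/51.823 = 5.4612
  (70 − 73.416)²/73.416 = 0.1589
  (70 − 57.761)²/57.761 = 2.5933
  (38 − 51.823)²/51.823 = 3.6871
  (75 − 73.416)²/73.416 = 0.0342
  (25 − 61.233)²/61.233 = 21.4399
  (80 − 54.938)²/54.938 = 11.4330
  (89 − 77.829)²/77.829 = 1.6034
  (41 − 37.245)²/37.245 = 0.3786
  (39 − 33.416)²/33.416 = 0.9331
  (38 − 47.339)²/47.339 = 1.8424
χ² = 7.0916 + 5.4612 + 0.1589 + 2.5933 + 3.6871 + 0.0342 + 21.4399 + 11.4330 + 1.6034 + 0.3786 + 0.9331 + 1.8424 = 56.66
df = (4−1)(3−1) = 6. Since 56.66 > 12.592, reject the null hypothesis of independence at α = 0.05.

56.66; reject H₀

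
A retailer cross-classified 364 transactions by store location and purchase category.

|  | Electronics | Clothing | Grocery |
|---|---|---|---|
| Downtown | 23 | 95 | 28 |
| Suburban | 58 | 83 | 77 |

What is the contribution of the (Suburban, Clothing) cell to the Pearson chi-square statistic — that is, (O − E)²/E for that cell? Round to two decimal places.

5.23

Row total (Suburban) = 218; column total (Clothing) = 178; N = 364.
Expected count E = 218 × 178 / 364 = 106.604.
Contribution = (O − E)²/E = (83 − 106.604)² / 106.604 = 5.23.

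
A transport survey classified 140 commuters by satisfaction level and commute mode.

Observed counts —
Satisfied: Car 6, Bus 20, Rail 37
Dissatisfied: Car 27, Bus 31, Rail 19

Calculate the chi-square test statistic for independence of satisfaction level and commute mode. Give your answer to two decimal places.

20.33

Row totals: 63, 77. Column totals: 33, 51, 56. Grand total N = 140.
Expected counts (row total × column total / N):
  Satisfied, Car: 63×33/140 = 14.850
  Satisfied, Bus: 63×51/140 = 22.950
  Satisfied, Rail: 63×56/140 = 25.200
  Dissatisfied, Car: 77×33/140 = 18.150
  Dissatisfied, Bus: 77×51/140 = 28.050
  Dissatisfied, Rail: 77×56/140 = 30.800
Contributions (O − E)²/E:
  (6 − 14.850)²/14.850 = 5.2742
  (20 − 22.950)²/22.950 = 0.3792
  (37 − 25.200)²/25.200 = 5.5254
  (27 − 18.150)²/18.150 = 4.3153
  (31 − 28.050)²/28.050 = 0.3102
  (19 − 30.800)²/30.800 = 4.5208
χ² = 5.2742 + 0.3792 + 5.5254 + 4.3153 + 0.3102 + 4.5208 = 20.33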